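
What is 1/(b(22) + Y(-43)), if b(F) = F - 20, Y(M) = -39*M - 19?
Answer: 1/1660 ≈ 0.00060241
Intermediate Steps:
Y(M) = -19 - 39*M
b(F) = -20 + F
1/(b(22) + Y(-43)) = 1/((-20 + 22) + (-19 - 39*(-43))) = 1/(2 + (-19 + 1677)) = 1/(2 + 1658) = 1/1660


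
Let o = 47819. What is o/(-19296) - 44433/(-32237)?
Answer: -684161935/622045152 ≈ -1.0999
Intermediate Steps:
o/(-19296) - 44433/(-32237) = 47819/(-19296) - 44433/(-32237) = 47819*(-1/19296) - 44433*(-1/32237) = -47819/19296 + 44433/32237 = -684161935/622045152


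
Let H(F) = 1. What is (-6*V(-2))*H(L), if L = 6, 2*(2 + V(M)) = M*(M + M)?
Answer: -12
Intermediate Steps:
V(M) = -2 + M² (V(M) = -2 + (M*(M + M))/2 = -2 + (M*(2*M))/2 = -2 + (2*M²)/2 = -2 + M²)
(-6*V(-2))*H(L) = -6*(-2 + (-2)²)*1 = -6*(-2 + 4)*1 = -6*2*1 = -12*1 = -12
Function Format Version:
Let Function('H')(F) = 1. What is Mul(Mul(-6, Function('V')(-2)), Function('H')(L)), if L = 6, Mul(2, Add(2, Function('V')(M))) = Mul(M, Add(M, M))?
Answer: -12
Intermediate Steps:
Function('V')(M) = Add(-2, Pow(M, 2)) (Function('V')(M) = Add(-2, Mul(Rational(1, 2), Mul(M, Add(M, M)))) = Add(-2, Mul(Rational(1, 2), Mul(M, Mul(2, M)))) = Add(-2, Mul(Rational(1, 2), Mul(2, Pow(M, 2)))) = Add(-2, Pow(M, 2)))
Mul(Mul(-6, Function('V')(-2)), Function('H')(L)) = Mul(Mul(-6, Add(-2, Pow(-2, 2))), 1) = Mul(Mul(-6, Add(-2, 4)), 1) = Mul(Mul(-6, 2), 1) = Mul(-12, 1) = -12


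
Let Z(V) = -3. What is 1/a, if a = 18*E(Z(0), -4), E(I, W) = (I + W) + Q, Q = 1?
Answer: -1/108 ≈ -0.0092593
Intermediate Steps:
E(I, W) = 1 + I + W (E(I, W) = (I + W) + 1 = 1 + I + W)
a = -108 (a = 18*(1 - 3 - 4) = 18*(-6) = -108)
1/a = 1/(-108) = -1/108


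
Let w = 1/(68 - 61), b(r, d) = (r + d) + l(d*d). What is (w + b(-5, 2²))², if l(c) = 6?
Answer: 1296/49 ≈ 26.449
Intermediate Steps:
b(r, d) = 6 + d + r (b(r, d) = (r + d) + 6 = (d + r) + 6 = 6 + d + r)
w = ⅐ (w = 1/7 = ⅐ ≈ 0.14286)
(w + b(-5, 2²))² = (⅐ + (6 + 2² - 5))² = (⅐ + (6 + 4 - 5))² = (⅐ + 5)² = (36/7)² = 1296/49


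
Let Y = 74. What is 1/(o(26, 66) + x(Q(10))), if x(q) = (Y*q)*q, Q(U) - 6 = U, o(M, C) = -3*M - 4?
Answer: 1/18862 ≈ 5.3017e-5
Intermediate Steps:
o(M, C) = -4 - 3*M
Q(U) = 6 + U
x(q) = 74*q² (x(q) = (74*q)*q = 74*q²)
1/(o(26, 66) + x(Q(10))) = 1/((-4 - 3*26) + 74*(6 + 10)²) = 1/((-4 - 78) + 74*16²) = 1/(-82 + 74*256) = 1/(-82 + 18944) = 1/18862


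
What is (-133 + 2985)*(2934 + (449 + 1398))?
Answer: 13635412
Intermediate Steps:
(-133 + 2985)*(2934 + (449 + 1398)) = 2852*(2934 + 1847) = 2852*4781 = 13635412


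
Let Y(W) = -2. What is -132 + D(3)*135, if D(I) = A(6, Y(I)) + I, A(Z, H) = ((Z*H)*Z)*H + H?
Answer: 19443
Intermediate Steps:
A(Z, H) = H + H²*Z² (A(Z, H) = ((H*Z)*Z)*H + H = (H*Z²)*H + H = H²*Z² + H = H + H²*Z²)
D(I) = 142 + I (D(I) = -2*(1 - 2*6²) + I = -2*(1 - 2*36) + I = -2*(1 - 72) + I = -2*(-71) + I = 142 + I)
-132 + D(3)*135 = -132 + (142 + 3)*135 = -132 + 145*135 = -132 + 19575 = 19443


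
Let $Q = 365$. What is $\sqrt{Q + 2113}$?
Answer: $\sqrt{2478} \approx 49.78$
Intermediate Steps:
$\sqrt{Q + 2113} = \sqrt{365 + 2113} = \sqrt{2478}$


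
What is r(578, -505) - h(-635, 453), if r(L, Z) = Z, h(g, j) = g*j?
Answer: 287150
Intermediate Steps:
r(578, -505) - h(-635, 453) = -505 - (-635)*453 = -505 - 1*(-287655) = -505 + 287655 = 287150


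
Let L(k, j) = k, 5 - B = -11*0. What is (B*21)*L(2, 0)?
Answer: 210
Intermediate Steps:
B = 5 (B = 5 - (-11)*0 = 5 - 1*0 = 5 + 0 = 5)
(B*21)*L(2, 0) = (5*21)*2 = 105*2 = 210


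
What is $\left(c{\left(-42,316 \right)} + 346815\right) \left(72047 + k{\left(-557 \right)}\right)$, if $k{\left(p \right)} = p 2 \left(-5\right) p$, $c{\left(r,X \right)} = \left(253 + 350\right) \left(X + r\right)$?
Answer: $-1551698942391$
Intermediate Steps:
$c{\left(r,X \right)} = 603 X + 603 r$ ($c{\left(r,X \right)} = 603 \left(X + r\right) = 603 X + 603 r$)
$k{\left(p \right)} = - 10 p^{2}$ ($k{\left(p \right)} = 2 p \left(-5\right) p = - 10 p p = - 10 p^{2}$)
$\left(c{\left(-42,316 \right)} + 346815\right) \left(72047 + k{\left(-557 \right)}\right) = \left(\left(603 \cdot 316 + 603 \left(-42\right)\right) + 346815\right) \left(72047 - 10 \left(-557\right)^{2}\right) = \left(\left(190548 - 25326\right) + 346815\right) \left(72047 - 3102490\right) = \left(165222 + 346815\right) \left(72047 - 3102490\right) = 512037 \left(-3030443\right) = -1551698942391$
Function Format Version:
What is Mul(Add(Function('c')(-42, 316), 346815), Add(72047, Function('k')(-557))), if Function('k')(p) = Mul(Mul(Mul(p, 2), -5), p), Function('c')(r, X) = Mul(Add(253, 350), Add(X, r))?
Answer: -1551698942391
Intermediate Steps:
Function('c')(r, X) = Add(Mul(603, X), Mul(603, r)) (Function('c')(r, X) = Mul(603, Add(X, r)) = Add(Mul(603, X), Mul(603, r)))
Function('k')(p) = Mul(-10, Pow(p, 2)) (Function('k')(p) = Mul(Mul(Mul(2, p), -5), p) = Mul(Mul(-10, p), p) = Mul(-10, Pow(p, 2)))
Mul(Add(Function('c')(-42, 316), 346815), Add(72047, Function('k')(-557))) = Mul(Add(Add(Mul(603, 316), Mul(603, -42)), 346815), Add(72047, Mul(-10, Pow(-557, 2)))) = Mul(Add(Add(190548, -25326), 346815), Add(72047, Mul(-10, 310249))) = Mul(Add(165222, 346815), Add(72047, -3102490)) = Mul(512037, -3030443) = -1551698942391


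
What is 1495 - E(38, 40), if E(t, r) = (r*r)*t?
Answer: -59305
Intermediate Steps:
E(t, r) = t*r**2 (E(t, r) = r**2*t = t*r**2)
1495 - E(38, 40) = 1495 - 38*40**2 = 1495 - 38*1600 = 1495 - 1*60800 = 1495 - 60800 = -59305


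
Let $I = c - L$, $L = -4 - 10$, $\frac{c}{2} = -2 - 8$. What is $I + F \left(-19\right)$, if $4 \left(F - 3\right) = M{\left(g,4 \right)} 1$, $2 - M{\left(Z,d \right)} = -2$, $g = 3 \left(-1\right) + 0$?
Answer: $-82$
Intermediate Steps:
$c = -20$ ($c = 2 \left(-2 - 8\right) = 2 \left(-10\right) = -20$)
$g = -3$ ($g = -3 + 0 = -3$)
$M{\left(Z,d \right)} = 4$ ($M{\left(Z,d \right)} = 2 - -2 = 2 + 2 = 4$)
$L = -14$
$I = -6$ ($I = -20 - -14 = -20 + 14 = -6$)
$F = 4$ ($F = 3 + \frac{4 \cdot 1}{4} = 3 + \frac{1}{4} \cdot 4 = 3 + 1 = 4$)
$I + F \left(-19\right) = -6 + 4 \left(-19\right) = -6 - 76 = -82$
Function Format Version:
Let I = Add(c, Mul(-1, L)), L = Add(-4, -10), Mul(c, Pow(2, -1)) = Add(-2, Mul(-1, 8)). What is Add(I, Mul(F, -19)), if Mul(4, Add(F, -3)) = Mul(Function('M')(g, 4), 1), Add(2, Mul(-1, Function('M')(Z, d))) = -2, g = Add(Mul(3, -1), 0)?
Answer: -82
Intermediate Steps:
c = -20 (c = Mul(2, Add(-2, Mul(-1, 8))) = Mul(2, Add(-2, -8)) = Mul(2, -10) = -20)
g = -3 (g = Add(-3, 0) = -3)
Function('M')(Z, d) = 4 (Function('M')(Z, d) = Add(2, Mul(-1, -2)) = Add(2, 2) = 4)
L = -14
I = -6 (I = Add(-20, Mul(-1, -14)) = Add(-20, 14) = -6)
F = 4 (F = Add(3, Mul(Rational(1, 4), Mul(4, 1))) = Add(3, Mul(Rational(1, 4), 4)) = Add(3, 1) = 4)
Add(I, Mul(F, -19)) = Add(-6, Mul(4, -19)) = Add(-6, -76) = -82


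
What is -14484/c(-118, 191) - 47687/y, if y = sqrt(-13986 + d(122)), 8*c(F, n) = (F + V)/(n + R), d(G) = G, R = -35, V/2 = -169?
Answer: 753168/19 + 47687*I*sqrt(3466)/6932 ≈ 39640.0 + 405.0*I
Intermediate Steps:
V = -338 (V = 2*(-169) = -338)
c(F, n) = (-338 + F)/(8*(-35 + n)) (c(F, n) = ((F - 338)/(n - 35))/8 = ((-338 + F)/(-35 + n))/8 = (-338 + F)/(8*(-35 + n)))
y = 2*I*sqrt(3466) (y = sqrt(-13986 + 122) = sqrt(-13864) = 2*I*sqrt(3466) ≈ 117.75*I)
-14484/c(-118, 191) - 47687/y = -14484*8*(-35 + 191)/(-338 - 118) - 47687*(-I*sqrt(3466)/6932) = -14484/((1/8)*(-456)/156) - (-47687)*I*sqrt(3466)/6932 = -14484/((1/8)*(1/156)*(-456)) + 47687*I*sqrt(3466)/6932 = -14484/(-19/52) + 47687*I*sqrt(3466)/6932 = -14484*(-52/19) + 47687*I*sqrt(3466)/6932 = 753168/19 + 47687*I*sqrt(3466)/6932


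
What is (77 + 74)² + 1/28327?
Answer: 645883928/28327 ≈ 22801.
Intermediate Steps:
(77 + 74)² + 1/28327 = 151² + 1/28327 = 22801 + 1/28327 = 645883928/28327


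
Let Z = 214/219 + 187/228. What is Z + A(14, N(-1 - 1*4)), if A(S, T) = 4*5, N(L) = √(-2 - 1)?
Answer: 362795/16644 ≈ 21.797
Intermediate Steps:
N(L) = I*√3 (N(L) = √(-3) = I*√3)
Z = 29915/16644 (Z = 214*(1/219) + 187*(1/228) = 214/219 + 187/228 = 29915/16644 ≈ 1.7973)
A(S, T) = 20
Z + A(14, N(-1 - 1*4)) = 29915/16644 + 20 = 362795/16644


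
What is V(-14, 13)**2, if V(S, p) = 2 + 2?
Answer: 16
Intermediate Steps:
V(S, p) = 4
V(-14, 13)**2 = 4**2 = 16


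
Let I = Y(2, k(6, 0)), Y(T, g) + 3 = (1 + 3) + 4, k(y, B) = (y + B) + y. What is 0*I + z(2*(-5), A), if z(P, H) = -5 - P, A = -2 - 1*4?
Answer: 5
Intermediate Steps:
A = -6 (A = -2 - 4 = -6)
k(y, B) = B + 2*y (k(y, B) = (B + y) + y = B + 2*y)
Y(T, g) = 5 (Y(T, g) = -3 + ((1 + 3) + 4) = -3 + (4 + 4) = -3 + 8 = 5)
I = 5
0*I + z(2*(-5), A) = 0*5 + (-5 - 2*(-5)) = 0 + (-5 - 1*(-10)) = 0 + (-5 + 10) = 0 + 5 = 5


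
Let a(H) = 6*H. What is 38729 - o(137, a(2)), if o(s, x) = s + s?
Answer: 38455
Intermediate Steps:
o(s, x) = 2*s
38729 - o(137, a(2)) = 38729 - 2*137 = 38729 - 1*274 = 38729 - 274 = 38455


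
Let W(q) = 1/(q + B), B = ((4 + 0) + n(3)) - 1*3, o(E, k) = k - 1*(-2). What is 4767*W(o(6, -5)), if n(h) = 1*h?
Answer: 4767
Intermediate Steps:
n(h) = h
o(E, k) = 2 + k (o(E, k) = k + 2 = 2 + k)
B = 4 (B = ((4 + 0) + 3) - 1*3 = (4 + 3) - 3 = 7 - 3 = 4)
W(q) = 1/(4 + q) (W(q) = 1/(q + 4) = 1/(4 + q))
4767*W(o(6, -5)) = 4767/(4 + (2 - 5)) = 4767/(4 - 3) = 4767/1 = 4767*1 = 4767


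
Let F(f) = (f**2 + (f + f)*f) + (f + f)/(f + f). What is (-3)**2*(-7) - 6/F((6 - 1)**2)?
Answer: -59097/938 ≈ -63.003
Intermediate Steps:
F(f) = 1 + 3*f**2 (F(f) = (f**2 + (2*f)*f) + (2*f)/((2*f)) = (f**2 + 2*f**2) + (2*f)*(1/(2*f)) = 3*f**2 + 1 = 1 + 3*f**2)
(-3)**2*(-7) - 6/F((6 - 1)**2) = (-3)**2*(-7) - 6/(1 + 3*((6 - 1)**2)**2) = 9*(-7) - 6/(1 + 3*(5**2)**2) = -63 - 6/(1 + 3*25**2) = -63 - 6/(1 + 3*625) = -63 - 6/(1 + 1875) = -63 - 6/1876 = -63 - 6*1/1876 = -63 - 3/938 = -59097/938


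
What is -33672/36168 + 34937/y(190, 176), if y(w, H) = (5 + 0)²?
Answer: 52614984/37675 ≈ 1396.5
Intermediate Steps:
y(w, H) = 25 (y(w, H) = 5² = 25)
-33672/36168 + 34937/y(190, 176) = -33672/36168 + 34937/25 = -33672*1/36168 + 34937*(1/25) = -1403/1507 + 34937/25 = 52614984/37675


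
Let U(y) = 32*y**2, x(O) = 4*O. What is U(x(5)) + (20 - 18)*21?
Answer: 12842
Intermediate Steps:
U(x(5)) + (20 - 18)*21 = 32*(4*5)**2 + (20 - 18)*21 = 32*20**2 + 2*21 = 32*400 + 42 = 12800 + 42 = 12842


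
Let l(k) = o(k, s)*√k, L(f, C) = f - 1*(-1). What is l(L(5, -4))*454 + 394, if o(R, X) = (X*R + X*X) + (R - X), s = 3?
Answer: 394 + 13620*√6 ≈ 33756.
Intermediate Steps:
o(R, X) = R + X² - X + R*X (o(R, X) = (R*X + X²) + (R - X) = (X² + R*X) + (R - X) = R + X² - X + R*X)
L(f, C) = 1 + f (L(f, C) = f + 1 = 1 + f)
l(k) = √k*(6 + 4*k) (l(k) = (k + 3² - 1*3 + k*3)*√k = (k + 9 - 3 + 3*k)*√k = (6 + 4*k)*√k = √k*(6 + 4*k))
l(L(5, -4))*454 + 394 = (√(1 + 5)*(6 + 4*(1 + 5)))*454 + 394 = (√6*(6 + 4*6))*454 + 394 = (√6*(6 + 24))*454 + 394 = (√6*30)*454 + 394 = (30*√6)*454 + 394 = 13620*√6 + 394 = 394 + 13620*√6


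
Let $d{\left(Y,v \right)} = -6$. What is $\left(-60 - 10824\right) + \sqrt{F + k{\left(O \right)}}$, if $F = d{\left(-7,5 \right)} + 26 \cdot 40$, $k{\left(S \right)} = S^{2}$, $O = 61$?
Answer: $-10884 + \sqrt{4755} \approx -10815.0$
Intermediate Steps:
$F = 1034$ ($F = -6 + 26 \cdot 40 = -6 + 1040 = 1034$)
$\left(-60 - 10824\right) + \sqrt{F + k{\left(O \right)}} = \left(-60 - 10824\right) + \sqrt{1034 + 61^{2}} = -10884 + \sqrt{1034 + 3721} = -10884 + \sqrt{4755}$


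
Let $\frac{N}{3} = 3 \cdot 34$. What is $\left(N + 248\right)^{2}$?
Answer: $306916$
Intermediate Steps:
$N = 306$ ($N = 3 \cdot 3 \cdot 34 = 3 \cdot 102 = 306$)
$\left(N + 248\right)^{2} = \left(306 + 248\right)^{2} = 554^{2} = 306916$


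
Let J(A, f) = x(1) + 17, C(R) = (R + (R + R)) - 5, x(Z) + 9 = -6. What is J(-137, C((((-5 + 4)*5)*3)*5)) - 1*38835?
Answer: -38833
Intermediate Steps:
x(Z) = -15 (x(Z) = -9 - 6 = -15)
C(R) = -5 + 3*R (C(R) = (R + 2*R) - 5 = 3*R - 5 = -5 + 3*R)
J(A, f) = 2 (J(A, f) = -15 + 17 = 2)
J(-137, C((((-5 + 4)*5)*3)*5)) - 1*38835 = 2 - 1*38835 = 2 - 38835 = -38833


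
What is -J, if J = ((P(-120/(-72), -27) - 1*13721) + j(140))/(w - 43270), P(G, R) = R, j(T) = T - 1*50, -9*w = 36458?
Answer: -61461/212944 ≈ -0.28863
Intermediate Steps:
w = -36458/9 (w = -1/9*36458 = -36458/9 ≈ -4050.9)
j(T) = -50 + T (j(T) = T - 50 = -50 + T)
J = 61461/212944 (J = ((-27 - 1*13721) + (-50 + 140))/(-36458/9 - 43270) = ((-27 - 13721) + 90)/(-425888/9) = (-13748 + 90)*(-9/425888) = -13658*(-9/425888) = 61461/212944 ≈ 0.28863)
-J = -1*61461/212944 = -61461/212944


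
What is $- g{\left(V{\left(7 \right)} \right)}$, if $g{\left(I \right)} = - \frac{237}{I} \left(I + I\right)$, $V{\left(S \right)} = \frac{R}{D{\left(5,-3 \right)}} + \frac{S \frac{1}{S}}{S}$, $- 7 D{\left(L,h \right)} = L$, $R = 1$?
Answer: $474$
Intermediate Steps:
$D{\left(L,h \right)} = - \frac{L}{7}$
$V{\left(S \right)} = - \frac{7}{5} + \frac{1}{S}$ ($V{\left(S \right)} = 1 \frac{1}{\left(- \frac{1}{7}\right) 5} + \frac{S \frac{1}{S}}{S} = 1 \frac{1}{- \frac{5}{7}} + 1 \frac{1}{S} = 1 \left(- \frac{7}{5}\right) + \frac{1}{S} = - \frac{7}{5} + \frac{1}{S}$)
$g{\left(I \right)} = -474$ ($g{\left(I \right)} = - \frac{237}{I} 2 I = \left(-1\right) 474 = -474$)
$- g{\left(V{\left(7 \right)} \right)} = \left(-1\right) \left(-474\right) = 474$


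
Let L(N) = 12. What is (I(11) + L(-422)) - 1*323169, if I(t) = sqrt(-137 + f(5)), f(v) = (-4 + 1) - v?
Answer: -323157 + I*sqrt(145) ≈ -3.2316e+5 + 12.042*I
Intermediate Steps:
f(v) = -3 - v
I(t) = I*sqrt(145) (I(t) = sqrt(-137 + (-3 - 1*5)) = sqrt(-137 + (-3 - 5)) = sqrt(-137 - 8) = sqrt(-145) = I*sqrt(145))
(I(11) + L(-422)) - 1*323169 = (I*sqrt(145) + 12) - 1*323169 = (12 + I*sqrt(145)) - 323169 = -323157 + I*sqrt(145)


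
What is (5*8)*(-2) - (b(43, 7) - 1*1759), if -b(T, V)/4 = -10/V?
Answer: 11713/7 ≈ 1673.3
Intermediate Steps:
b(T, V) = 40/V (b(T, V) = -(-40)/V = 40/V)
(5*8)*(-2) - (b(43, 7) - 1*1759) = (5*8)*(-2) - (40/7 - 1*1759) = 40*(-2) - (40*(1/7) - 1759) = -80 - (40/7 - 1759) = -80 - 1*(-12273/7) = -80 + 12273/7 = 11713/7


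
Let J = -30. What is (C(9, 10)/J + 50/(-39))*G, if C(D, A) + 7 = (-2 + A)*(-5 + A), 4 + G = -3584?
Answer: 42734/5 ≈ 8546.8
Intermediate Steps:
G = -3588 (G = -4 - 3584 = -3588)
C(D, A) = -7 + (-5 + A)*(-2 + A) (C(D, A) = -7 + (-2 + A)*(-5 + A) = -7 + (-5 + A)*(-2 + A))
(C(9, 10)/J + 50/(-39))*G = ((3 + 10**2 - 7*10)/(-30) + 50/(-39))*(-3588) = ((3 + 100 - 70)*(-1/30) + 50*(-1/39))*(-3588) = (33*(-1/30) - 50/39)*(-3588) = (-11/10 - 50/39)*(-3588) = -929/390*(-3588) = 42734/5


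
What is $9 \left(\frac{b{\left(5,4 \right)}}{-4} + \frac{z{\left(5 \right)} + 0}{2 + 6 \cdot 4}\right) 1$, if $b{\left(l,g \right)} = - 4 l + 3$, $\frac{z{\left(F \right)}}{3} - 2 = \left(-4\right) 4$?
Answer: $\frac{1233}{52} \approx 23.712$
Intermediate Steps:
$z{\left(F \right)} = -42$ ($z{\left(F \right)} = 6 + 3 \left(\left(-4\right) 4\right) = 6 + 3 \left(-16\right) = 6 - 48 = -42$)
$b{\left(l,g \right)} = 3 - 4 l$
$9 \left(\frac{b{\left(5,4 \right)}}{-4} + \frac{z{\left(5 \right)} + 0}{2 + 6 \cdot 4}\right) 1 = 9 \left(\frac{3 - 20}{-4} + \frac{-42 + 0}{2 + 6 \cdot 4}\right) 1 = 9 \left(\left(3 - 20\right) \left(- \frac{1}{4}\right) - \frac{42}{2 + 24}\right) 1 = 9 \left(\left(-17\right) \left(- \frac{1}{4}\right) - \frac{42}{26}\right) 1 = 9 \left(\frac{17}{4} - \frac{21}{13}\right) 1 = 9 \cdot \frac{137}{52} \cdot 1 = \frac{1233}{52} \cdot 1 = \frac{1233}{52}$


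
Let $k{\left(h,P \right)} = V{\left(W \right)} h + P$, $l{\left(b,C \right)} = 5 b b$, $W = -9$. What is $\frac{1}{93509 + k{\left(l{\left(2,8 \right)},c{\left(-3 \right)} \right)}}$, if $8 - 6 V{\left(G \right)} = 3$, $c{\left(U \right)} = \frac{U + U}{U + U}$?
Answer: $\frac{3}{280580} \approx 1.0692 \cdot 10^{-5}$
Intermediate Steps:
$l{\left(b,C \right)} = 5 b^{2}$
$c{\left(U \right)} = 1$ ($c{\left(U \right)} = \frac{2 U}{2 U} = 2 U \frac{1}{2 U} = 1$)
$V{\left(G \right)} = \frac{5}{6}$ ($V{\left(G \right)} = \frac{4}{3} - \frac{1}{2} = \frac{5}{6}$)
$k{\left(h,P \right)} = P + \frac{5 h}{6}$ ($k{\left(h,P \right)} = \frac{5 h}{6} + P = P + \frac{5 h}{6}$)
$\frac{1}{93509 + k{\left(l{\left(2,8 \right)},c{\left(-3 \right)} \right)}} = \frac{1}{93509 + \left(1 + \frac{5 \cdot 5 \cdot 2^{2}}{6}\right)} = \frac{1}{93509 + \left(1 + \frac{5 \cdot 5 \cdot 4}{6}\right)} = \frac{1}{93509 + \left(1 + \frac{5}{6} \cdot 20\right)} = \frac{1}{93509 + \left(1 + \frac{50}{3}\right)} = \frac{1}{93509 + \frac{53}{3}} = \frac{1}{\frac{280580}{3}} = \frac{3}{280580}$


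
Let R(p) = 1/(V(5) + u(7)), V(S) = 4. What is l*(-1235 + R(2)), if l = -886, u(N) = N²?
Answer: 57992244/53 ≈ 1.0942e+6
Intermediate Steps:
R(p) = 1/53 (R(p) = 1/(4 + 7²) = 1/(4 + 49) = 1/53)
l*(-1235 + R(2)) = -886*(-1235 + 1/53) = -886*(-65454/53) = 57992244/53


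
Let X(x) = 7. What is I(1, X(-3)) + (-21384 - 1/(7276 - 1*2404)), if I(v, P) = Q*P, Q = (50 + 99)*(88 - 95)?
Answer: -139753321/4872 ≈ -28685.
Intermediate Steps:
Q = -1043 (Q = 149*(-7) = -1043)
I(v, P) = -1043*P
I(1, X(-3)) + (-21384 - 1/(7276 - 1*2404)) = -1043*7 + (-21384 - 1/(7276 - 1*2404)) = -7301 + (-21384 - 1/(7276 - 2404)) = -7301 + (-21384 - 1/4872) = -7301 - 104182849/4872 = -139753321/4872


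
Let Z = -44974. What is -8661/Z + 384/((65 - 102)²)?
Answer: 29126925/61569406 ≈ 0.47307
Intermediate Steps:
-8661/Z + 384/((65 - 102)²) = -8661/(-44974) + 384/((65 - 102)²) = -8661*(-1/44974) + 384/((-37)²) = 8661/44974 + 384/1369 = 29126925/61569406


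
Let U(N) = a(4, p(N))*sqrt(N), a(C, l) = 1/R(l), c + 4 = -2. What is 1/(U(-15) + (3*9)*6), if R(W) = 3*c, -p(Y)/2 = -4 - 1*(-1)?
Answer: 17496/2834357 + 6*I*sqrt(15)/2834357 ≈ 0.0061728 + 8.1987e-6*I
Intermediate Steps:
c = -6 (c = -4 - 2 = -6)
p(Y) = 6 (p(Y) = -2*(-4 - 1*(-1)) = -2*(-4 + 1) = -2*(-3) = 6)
R(W) = -18 (R(W) = 3*(-6) = -18)
a(C, l) = -1/18 (a(C, l) = 1/(-18) = -1/18)
U(N) = -sqrt(N)/18
1/(U(-15) + (3*9)*6) = 1/(-I*sqrt(15)/18 + (3*9)*6) = 1/(-I*sqrt(15)/18 + 27*6) = 1/(-I*sqrt(15)/18 + 162) = 1/(162 - I*sqrt(15)/18)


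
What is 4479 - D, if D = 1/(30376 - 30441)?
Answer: 291136/65 ≈ 4479.0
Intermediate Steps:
D = -1/65 (D = 1/(-65) = -1/65 ≈ -0.015385)
4479 - D = 4479 - 1*(-1/65) = 4479 + 1/65 = 291136/65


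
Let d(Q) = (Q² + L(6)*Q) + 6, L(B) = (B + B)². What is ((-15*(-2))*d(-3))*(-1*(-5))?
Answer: -62550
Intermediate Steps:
L(B) = 4*B² (L(B) = (2*B)² = 4*B²)
d(Q) = 6 + Q² + 144*Q (d(Q) = (Q² + (4*6²)*Q) + 6 = (Q² + (4*36)*Q) + 6 = (Q² + 144*Q) + 6 = 6 + Q² + 144*Q)
((-15*(-2))*d(-3))*(-1*(-5)) = ((-15*(-2))*(6 + (-3)² + 144*(-3)))*(-1*(-5)) = (30*(6 + 9 - 432))*5 = (30*(-417))*5 = -12510*5 = -62550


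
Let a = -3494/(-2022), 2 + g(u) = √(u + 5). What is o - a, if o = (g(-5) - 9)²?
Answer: 120584/1011 ≈ 119.27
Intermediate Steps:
g(u) = -2 + √(5 + u) (g(u) = -2 + √(u + 5) = -2 + √(5 + u))
a = 1747/1011 (a = -3494*(-1/2022) = 1747/1011 ≈ 1.7280)
o = 121 (o = ((-2 + √(5 - 5)) - 9)² = ((-2 + √0) - 9)² = ((-2 + 0) - 9)² = (-2 - 9)² = (-11)² = 121)
o - a = 121 - 1*1747/1011 = 121 - 1747/1011 = 120584/1011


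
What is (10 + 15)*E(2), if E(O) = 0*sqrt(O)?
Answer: 0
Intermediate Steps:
E(O) = 0
(10 + 15)*E(2) = (10 + 15)*0 = 25*0 = 0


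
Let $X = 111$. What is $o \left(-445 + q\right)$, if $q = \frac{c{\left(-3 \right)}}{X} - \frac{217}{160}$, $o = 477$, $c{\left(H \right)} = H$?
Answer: $- \frac{1260514953}{5920} \approx -2.1292 \cdot 10^{5}$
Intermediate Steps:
$q = - \frac{8189}{5920}$ ($q = - \frac{3}{111} - \frac{217}{160} = \left(-3\right) \frac{1}{111} - \frac{217}{160} = - \frac{1}{37} - \frac{217}{160} = - \frac{8189}{5920} \approx -1.3833$)
$o \left(-445 + q\right) = 477 \left(-445 - \frac{8189}{5920}\right) = 477 \left(- \frac{2642589}{5920}\right) = - \frac{1260514953}{5920}$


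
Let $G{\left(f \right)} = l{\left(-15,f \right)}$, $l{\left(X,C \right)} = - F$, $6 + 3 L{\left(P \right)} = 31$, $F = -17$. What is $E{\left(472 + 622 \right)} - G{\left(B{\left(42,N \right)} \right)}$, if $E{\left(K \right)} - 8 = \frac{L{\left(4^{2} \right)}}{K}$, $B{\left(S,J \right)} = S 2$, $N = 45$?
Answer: $- \frac{29513}{3282} \approx -8.9924$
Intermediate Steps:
$B{\left(S,J \right)} = 2 S$
$L{\left(P \right)} = \frac{25}{3}$ ($L{\left(P \right)} = -2 + \frac{1}{3} \cdot 31 = -2 + \frac{31}{3} = \frac{25}{3}$)
$l{\left(X,C \right)} = 17$ ($l{\left(X,C \right)} = \left(-1\right) \left(-17\right) = 17$)
$E{\left(K \right)} = 8 + \frac{25}{3 K}$
$G{\left(f \right)} = 17$
$E{\left(472 + 622 \right)} - G{\left(B{\left(42,N \right)} \right)} = \left(8 + \frac{25}{3 \left(472 + 622\right)}\right) - 17 = \left(8 + \frac{25}{3 \cdot 1094}\right) - 17 = \left(8 + \frac{25}{3} \cdot \frac{1}{1094}\right) - 17 = \left(8 + \frac{25}{3282}\right) - 17 = \frac{26281}{3282} - 17 = - \frac{29513}{3282}$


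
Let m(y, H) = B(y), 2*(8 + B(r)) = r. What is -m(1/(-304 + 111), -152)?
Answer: 3089/386 ≈ 8.0026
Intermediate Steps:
B(r) = -8 + r/2
m(y, H) = -8 + y/2
-m(1/(-304 + 111), -152) = -(-8 + 1/(2*(-304 + 111))) = -(-8 + (1/2)/(-193)) = -(-8 + (1/2)*(-1/193)) = -(-8 - 1/386) = -1*(-3089/386) = 3089/386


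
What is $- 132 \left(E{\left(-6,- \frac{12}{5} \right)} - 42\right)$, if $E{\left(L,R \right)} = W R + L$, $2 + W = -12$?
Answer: $\frac{9504}{5} \approx 1900.8$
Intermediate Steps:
$W = -14$ ($W = -2 - 12 = -14$)
$E{\left(L,R \right)} = L - 14 R$ ($E{\left(L,R \right)} = - 14 R + L = L - 14 R$)
$- 132 \left(E{\left(-6,- \frac{12}{5} \right)} - 42\right) = - 132 \left(\left(-6 - 14 \left(- \frac{12}{5}\right)\right) - 42\right) = - 132 \left(\left(-6 - 14 \left(\left(-12\right) \frac{1}{5}\right)\right) - 42\right) = - 132 \left(\left(-6 - - \frac{168}{5}\right) - 42\right) = - 132 \left(\left(-6 + \frac{168}{5}\right) - 42\right) = - 132 \left(\frac{138}{5} - 42\right) = \left(-132\right) \left(- \frac{72}{5}\right) = \frac{9504}{5}$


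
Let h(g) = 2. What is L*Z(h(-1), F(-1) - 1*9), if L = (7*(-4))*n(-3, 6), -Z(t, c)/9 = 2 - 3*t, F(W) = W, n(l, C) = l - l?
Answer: 0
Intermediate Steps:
n(l, C) = 0
Z(t, c) = -18 + 27*t (Z(t, c) = -9*(2 - 3*t) = -18 + 27*t)
L = 0 (L = (7*(-4))*0 = -28*0 = 0)
L*Z(h(-1), F(-1) - 1*9) = 0*(-18 + 27*2) = 0*(-18 + 54) = 0*36 = 0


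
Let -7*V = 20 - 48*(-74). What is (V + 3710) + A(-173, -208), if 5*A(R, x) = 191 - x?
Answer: 114783/35 ≈ 3279.5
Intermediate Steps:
A(R, x) = 191/5 - x/5 (A(R, x) = (191 - x)/5 = 191/5 - x/5)
V = -3572/7 (V = -(20 - 48*(-74))/7 = -(20 + 3552)/7 = -⅐*3572 = -3572/7 ≈ -510.29)
(V + 3710) + A(-173, -208) = (-3572/7 + 3710) + (191/5 - ⅕*(-208)) = 22398/7 + (191/5 + 208/5) = 22398/7 + 399/5 = 114783/35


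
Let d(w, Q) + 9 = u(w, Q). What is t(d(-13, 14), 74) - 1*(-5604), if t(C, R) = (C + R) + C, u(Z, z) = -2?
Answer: 5656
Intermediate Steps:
d(w, Q) = -11 (d(w, Q) = -9 - 2 = -11)
t(C, R) = R + 2*C
t(d(-13, 14), 74) - 1*(-5604) = (74 + 2*(-11)) - 1*(-5604) = (74 - 22) + 5604 = 52 + 5604 = 5656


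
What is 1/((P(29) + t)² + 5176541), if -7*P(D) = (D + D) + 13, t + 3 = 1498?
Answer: 49/361685745 ≈ 1.3548e-7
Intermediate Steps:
t = 1495 (t = -3 + 1498 = 1495)
P(D) = -13/7 - 2*D/7 (P(D) = -((D + D) + 13)/7 = -(2*D + 13)/7 = -(13 + 2*D)/7 = -13/7 - 2*D/7)
1/((P(29) + t)² + 5176541) = 1/(((-13/7 - 2/7*29) + 1495)² + 5176541) = 1/(((-13/7 - 58/7) + 1495)² + 5176541) = 1/((-71/7 + 1495)² + 5176541) = 1/((10394/7)² + 5176541) = 1/(108035236/49 + 5176541) = 1/(361685745/49) = 49/361685745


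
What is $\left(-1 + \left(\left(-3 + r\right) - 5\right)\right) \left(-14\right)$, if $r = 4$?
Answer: $70$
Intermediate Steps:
$\left(-1 + \left(\left(-3 + r\right) - 5\right)\right) \left(-14\right) = \left(-1 + \left(\left(-3 + 4\right) - 5\right)\right) \left(-14\right) = \left(-1 + \left(1 - 5\right)\right) \left(-14\right) = \left(-1 - 4\right) \left(-14\right) = \left(-5\right) \left(-14\right) = 70$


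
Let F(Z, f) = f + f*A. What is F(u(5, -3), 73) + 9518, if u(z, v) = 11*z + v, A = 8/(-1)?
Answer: 9007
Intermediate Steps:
A = -8 (A = 8*(-1) = -8)
u(z, v) = v + 11*z
F(Z, f) = -7*f (F(Z, f) = f + f*(-8) = f - 8*f = -7*f)
F(u(5, -3), 73) + 9518 = -7*73 + 9518 = -511 + 9518 = 9007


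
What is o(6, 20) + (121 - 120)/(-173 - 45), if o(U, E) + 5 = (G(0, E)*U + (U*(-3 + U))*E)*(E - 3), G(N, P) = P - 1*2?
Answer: 1733317/218 ≈ 7951.0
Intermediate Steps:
G(N, P) = -2 + P (G(N, P) = P - 2 = -2 + P)
o(U, E) = -5 + (-3 + E)*(U*(-2 + E) + E*U*(-3 + U)) (o(U, E) = -5 + ((-2 + E)*U + (U*(-3 + U))*E)*(E - 3) = -5 + (U*(-2 + E) + E*U*(-3 + U))*(-3 + E) = -5 + (-3 + E)*(U*(-2 + E) + E*U*(-3 + U)))
o(6, 20) + (121 - 120)/(-173 - 45) = (-5 + 6*6 + 20**2*6**2 - 3*20*6**2 - 2*6*20**2 + 4*20*6) + (121 - 120)/(-173 - 45) = (-5 + 36 + 400*36 - 3*20*36 - 2*6*400 + 480) + 1/(-218) = (-5 + 36 + 14400 - 2160 - 4800 + 480) + 1*(-1/218) = 7951 - 1/218 = 1733317/218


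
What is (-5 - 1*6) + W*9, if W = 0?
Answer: -11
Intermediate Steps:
(-5 - 1*6) + W*9 = (-5 - 1*6) + 0*9 = (-5 - 6) + 0 = -11 + 0 = -11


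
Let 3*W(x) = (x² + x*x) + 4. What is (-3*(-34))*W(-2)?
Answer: 408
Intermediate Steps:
W(x) = 4/3 + 2*x²/3 (W(x) = ((x² + x*x) + 4)/3 = ((x² + x²) + 4)/3 = (2*x² + 4)/3 = (4 + 2*x²)/3 = 4/3 + 2*x²/3)
(-3*(-34))*W(-2) = (-3*(-34))*(4/3 + (⅔)*(-2)²) = 102*(4/3 + (⅔)*4) = 102*(4/3 + 8/3) = 102*4 = 408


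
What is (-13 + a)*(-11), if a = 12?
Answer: 11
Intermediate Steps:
(-13 + a)*(-11) = (-13 + 12)*(-11) = -1*(-11) = 11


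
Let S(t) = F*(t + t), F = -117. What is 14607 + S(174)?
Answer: -26109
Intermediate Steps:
S(t) = -234*t (S(t) = -117*(t + t) = -234*t)
14607 + S(174) = 14607 - 234*174 = 14607 - 40716 = -26109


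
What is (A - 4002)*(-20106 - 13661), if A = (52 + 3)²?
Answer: 32990359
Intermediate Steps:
A = 3025 (A = 55² = 3025)
(A - 4002)*(-20106 - 13661) = (3025 - 4002)*(-20106 - 13661) = -977*(-33767) = 32990359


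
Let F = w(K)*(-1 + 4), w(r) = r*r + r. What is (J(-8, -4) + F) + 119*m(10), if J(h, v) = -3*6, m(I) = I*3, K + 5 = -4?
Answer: 3768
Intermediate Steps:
K = -9 (K = -5 - 4 = -9)
m(I) = 3*I
w(r) = r + r² (w(r) = r² + r = r + r²)
F = 216 (F = (-9*(1 - 9))*(-1 + 4) = -9*(-8)*3 = 72*3 = 216)
J(h, v) = -18
(J(-8, -4) + F) + 119*m(10) = (-18 + 216) + 119*(3*10) = 198 + 119*30 = 198 + 3570 = 3768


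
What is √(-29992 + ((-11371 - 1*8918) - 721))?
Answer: I*√51002 ≈ 225.84*I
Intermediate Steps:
√(-29992 + ((-11371 - 1*8918) - 721)) = √(-29992 + ((-11371 - 8918) - 721)) = √(-29992 + (-20289 - 721)) = √(-29992 - 21010) = √(-51002) = I*√51002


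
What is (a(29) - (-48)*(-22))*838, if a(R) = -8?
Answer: -891632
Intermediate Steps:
(a(29) - (-48)*(-22))*838 = (-8 - (-48)*(-22))*838 = (-8 - 48*22)*838 = (-8 - 1056)*838 = -1064*838 = -891632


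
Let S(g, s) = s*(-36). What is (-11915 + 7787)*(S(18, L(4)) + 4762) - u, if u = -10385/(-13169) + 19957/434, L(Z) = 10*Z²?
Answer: 3363642152943/816478 ≈ 4.1197e+6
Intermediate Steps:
S(g, s) = -36*s
u = 38188689/816478 (u = -10385*(-1/13169) + 19957*(1/434) = 10385/13169 + 2851/62 = 38188689/816478 ≈ 46.772)
(-11915 + 7787)*(S(18, L(4)) + 4762) - u = (-11915 + 7787)*(-360*4² + 4762) - 1*38188689/816478 = -4128*(-360*16 + 4762) - 38188689/816478 = -4128*(-36*160 + 4762) - 38188689/816478 = -4128*(-5760 + 4762) - 38188689/816478 = -4128*(-998) - 38188689/816478 = 4119744 - 38188689/816478 = 3363642152943/816478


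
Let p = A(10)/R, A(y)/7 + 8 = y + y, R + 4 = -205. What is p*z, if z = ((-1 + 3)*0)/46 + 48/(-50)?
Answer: 2016/5225 ≈ 0.38584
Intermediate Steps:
R = -209 (R = -4 - 205 = -209)
A(y) = -56 + 14*y (A(y) = -56 + 7*(y + y) = -56 + 7*(2*y) = -56 + 14*y)
p = -84/209 (p = (-56 + 14*10)/(-209) = (-56 + 140)*(-1/209) = 84*(-1/209) = -84/209 ≈ -0.40191)
z = -24/25 (z = (2*0)*(1/46) + 48*(-1/50) = 0*(1/46) - 24/25 = 0 - 24/25 = -24/25 ≈ -0.96000)
p*z = -84/209*(-24/25) = 2016/5225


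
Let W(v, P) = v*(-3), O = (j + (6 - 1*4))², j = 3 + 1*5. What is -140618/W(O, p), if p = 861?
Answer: 70309/150 ≈ 468.73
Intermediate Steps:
j = 8 (j = 3 + 5 = 8)
O = 100 (O = (8 + (6 - 1*4))² = (8 + (6 - 4))² = (8 + 2)² = 10² = 100)
W(v, P) = -3*v
-140618/W(O, p) = -140618/((-3*100)) = -140618/(-300) = -140618*(-1/300) = 70309/150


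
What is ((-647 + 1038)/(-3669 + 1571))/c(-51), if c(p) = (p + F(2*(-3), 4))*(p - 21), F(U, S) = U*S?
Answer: -391/11329200 ≈ -3.4513e-5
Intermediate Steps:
F(U, S) = S*U
c(p) = (-24 + p)*(-21 + p) (c(p) = (p + 4*(2*(-3)))*(p - 21) = (p + 4*(-6))*(-21 + p) = (p - 24)*(-21 + p) = (-24 + p)*(-21 + p))
((-647 + 1038)/(-3669 + 1571))/c(-51) = ((-647 + 1038)/(-3669 + 1571))/(504 + (-51)**2 - 45*(-51)) = (391/(-2098))/(504 + 2601 + 2295) = (391*(-1/2098))/5400 = -391/2098*1/5400 = -391/11329200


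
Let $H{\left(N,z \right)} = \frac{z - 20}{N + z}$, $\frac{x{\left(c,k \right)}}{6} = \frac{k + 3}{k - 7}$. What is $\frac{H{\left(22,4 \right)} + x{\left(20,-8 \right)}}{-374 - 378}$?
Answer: $- \frac{9}{4888} \approx -0.0018412$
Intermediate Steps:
$x{\left(c,k \right)} = \frac{6 \left(3 + k\right)}{-7 + k}$ ($x{\left(c,k \right)} = 6 \frac{k + 3}{k - 7} = 6 \frac{3 + k}{-7 + k} = \frac{6 \left(3 + k\right)}{-7 + k}$)
$H{\left(N,z \right)} = \frac{-20 + z}{N + z}$
$\frac{H{\left(22,4 \right)} + x{\left(20,-8 \right)}}{-374 - 378} = \frac{\frac{-20 + 4}{22 + 4} + \frac{6 \left(3 - 8\right)}{-7 - 8}}{-374 - 378} = \frac{\frac{1}{26} \left(-16\right) + 6 \frac{1}{-15} \left(-5\right)}{-752} = \left(\frac{1}{26} \left(-16\right) + 6 \left(- \frac{1}{15}\right) \left(-5\right)\right) \left(- \frac{1}{752}\right) = \left(- \frac{8}{13} + 2\right) \left(- \frac{1}{752}\right) = \frac{18}{13} \left(- \frac{1}{752}\right) = - \frac{9}{4888}$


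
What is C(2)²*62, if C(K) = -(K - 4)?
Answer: 248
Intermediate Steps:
C(K) = 4 - K (C(K) = -(-4 + K) = 4 - K)
C(2)²*62 = (4 - 1*2)²*62 = (4 - 2)²*62 = 2²*62 = 4*62 = 248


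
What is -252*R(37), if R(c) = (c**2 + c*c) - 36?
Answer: -680904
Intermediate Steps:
R(c) = -36 + 2*c**2 (R(c) = (c**2 + c**2) - 36 = 2*c**2 - 36 = -36 + 2*c**2)
-252*R(37) = -252*(-36 + 2*37**2) = -252*(-36 + 2*1369) = -252*(-36 + 2738) = -252*2702 = -680904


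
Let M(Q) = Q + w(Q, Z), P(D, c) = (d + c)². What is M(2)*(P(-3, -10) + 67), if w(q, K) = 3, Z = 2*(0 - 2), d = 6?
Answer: 415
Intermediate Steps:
Z = -4 (Z = 2*(-2) = -4)
P(D, c) = (6 + c)²
M(Q) = 3 + Q (M(Q) = Q + 3 = 3 + Q)
M(2)*(P(-3, -10) + 67) = (3 + 2)*((6 - 10)² + 67) = 5*((-4)² + 67) = 5*(16 + 67) = 5*83 = 415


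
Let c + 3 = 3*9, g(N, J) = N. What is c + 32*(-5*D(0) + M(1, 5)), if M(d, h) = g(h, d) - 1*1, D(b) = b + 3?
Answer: -328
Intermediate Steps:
D(b) = 3 + b
M(d, h) = -1 + h (M(d, h) = h - 1*1 = h - 1 = -1 + h)
c = 24 (c = -3 + 3*9 = -3 + 27 = 24)
c + 32*(-5*D(0) + M(1, 5)) = 24 + 32*(-5*(3 + 0) + (-1 + 5)) = 24 + 32*(-5*3 + 4) = 24 + 32*(-15 + 4) = 24 + 32*(-11) = 24 - 352 = -328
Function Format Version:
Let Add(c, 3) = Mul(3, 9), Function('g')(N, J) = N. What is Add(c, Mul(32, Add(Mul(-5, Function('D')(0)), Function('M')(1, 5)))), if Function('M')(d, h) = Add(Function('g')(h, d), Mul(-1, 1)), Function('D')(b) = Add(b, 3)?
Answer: -328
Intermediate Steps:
Function('D')(b) = Add(3, b)
Function('M')(d, h) = Add(-1, h) (Function('M')(d, h) = Add(h, Mul(-1, 1)) = Add(h, -1) = Add(-1, h))
c = 24 (c = Add(-3, Mul(3, 9)) = Add(-3, 27) = 24)
Add(c, Mul(32, Add(Mul(-5, Function('D')(0)), Function('M')(1, 5)))) = Add(24, Mul(32, Add(Mul(-5, Add(3, 0)), Add(-1, 5)))) = Add(24, Mul(32, Add(Mul(-5, 3), 4))) = Add(24, Mul(32, Add(-15, 4))) = Add(24, Mul(32, -11)) = Add(24, -352) = -328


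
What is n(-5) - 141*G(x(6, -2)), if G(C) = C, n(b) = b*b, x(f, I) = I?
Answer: 307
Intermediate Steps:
n(b) = b²
n(-5) - 141*G(x(6, -2)) = (-5)² - 141*(-2) = 25 + 282 = 307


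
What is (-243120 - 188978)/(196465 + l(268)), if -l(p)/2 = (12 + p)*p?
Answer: -432098/46385 ≈ -9.3155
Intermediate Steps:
l(p) = -2*p*(12 + p) (l(p) = -2*(12 + p)*p = -2*p*(12 + p))
(-243120 - 188978)/(196465 + l(268)) = (-243120 - 188978)/(196465 - 2*268*(12 + 268)) = -432098/(196465 - 2*268*280) = -432098/(196465 - 150080) = -432098/46385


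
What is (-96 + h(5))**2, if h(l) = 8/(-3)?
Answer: 87616/9 ≈ 9735.1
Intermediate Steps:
h(l) = -8/3 (h(l) = 8*(-1/3) = -8/3)
(-96 + h(5))**2 = (-96 - 8/3)**2 = (-296/3)**2 = 87616/9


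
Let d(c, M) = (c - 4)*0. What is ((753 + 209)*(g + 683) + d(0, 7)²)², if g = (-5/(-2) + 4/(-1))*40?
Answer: 359191654276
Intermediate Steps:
d(c, M) = 0 (d(c, M) = (-4 + c)*0 = 0)
g = -60 (g = (-5*(-½) + 4*(-1))*40 = (5/2 - 4)*40 = -3/2*40 = -60)
((753 + 209)*(g + 683) + d(0, 7)²)² = ((753 + 209)*(-60 + 683) + 0²)² = (962*623 + 0)² = (599326 + 0)² = 599326² = 359191654276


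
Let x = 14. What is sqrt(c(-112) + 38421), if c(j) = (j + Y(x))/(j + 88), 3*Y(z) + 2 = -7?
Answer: sqrt(5533314)/12 ≈ 196.02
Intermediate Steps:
Y(z) = -3 (Y(z) = -2/3 + (1/3)*(-7) = -2/3 - 7/3 = -3)
c(j) = (-3 + j)/(88 + j) (c(j) = (j - 3)/(j + 88) = (-3 + j)/(88 + j))
sqrt(c(-112) + 38421) = sqrt((-3 - 112)/(88 - 112) + 38421) = sqrt(-115/(-24) + 38421) = sqrt(-1/24*(-115) + 38421) = sqrt(115/24 + 38421) = sqrt(922219/24) = sqrt(5533314)/12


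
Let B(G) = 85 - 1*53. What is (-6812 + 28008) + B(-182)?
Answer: 21228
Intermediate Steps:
B(G) = 32 (B(G) = 85 - 53 = 32)
(-6812 + 28008) + B(-182) = (-6812 + 28008) + 32 = 21196 + 32 = 21228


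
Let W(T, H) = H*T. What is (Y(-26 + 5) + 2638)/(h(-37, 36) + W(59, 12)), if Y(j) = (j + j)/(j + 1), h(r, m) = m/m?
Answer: 26401/7090 ≈ 3.7237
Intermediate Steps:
h(r, m) = 1
Y(j) = 2*j/(1 + j) (Y(j) = (2*j)/(1 + j) = 2*j/(1 + j))
(Y(-26 + 5) + 2638)/(h(-37, 36) + W(59, 12)) = (2*(-26 + 5)/(1 + (-26 + 5)) + 2638)/(1 + 12*59) = (2*(-21)/(1 - 21) + 2638)/(1 + 708) = (2*(-21)/(-20) + 2638)/709 = (2*(-21)*(-1/20) + 2638)*(1/709) = (21/10 + 2638)*(1/709) = (26401/10)*(1/709) = 26401/7090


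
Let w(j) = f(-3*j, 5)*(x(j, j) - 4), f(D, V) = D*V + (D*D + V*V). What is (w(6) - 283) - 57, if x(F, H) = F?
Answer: 178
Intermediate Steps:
f(D, V) = D² + V² + D*V (f(D, V) = D*V + (D² + V²) = D² + V² + D*V)
w(j) = (-4 + j)*(25 - 15*j + 9*j²) (w(j) = ((-3*j)² + 5² - 3*j*5)*(j - 4) = (9*j² + 25 - 15*j)*(-4 + j) = (25 - 15*j + 9*j²)*(-4 + j) = (-4 + j)*(25 - 15*j + 9*j²))
(w(6) - 283) - 57 = ((-4 + 6)*(25 - 15*6 + 9*6²) - 283) - 57 = (2*(25 - 90 + 9*36) - 283) - 57 = (2*(25 - 90 + 324) - 283) - 57 = (2*259 - 283) - 57 = (518 - 283) - 57 = 235 - 57 = 178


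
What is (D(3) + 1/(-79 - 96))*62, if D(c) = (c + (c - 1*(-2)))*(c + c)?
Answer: 520738/175 ≈ 2975.6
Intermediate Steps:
D(c) = 2*c*(2 + 2*c) (D(c) = (c + (c + 2))*(2*c) = (c + (2 + c))*(2*c) = (2 + 2*c)*(2*c) = 2*c*(2 + 2*c))
(D(3) + 1/(-79 - 96))*62 = (4*3*(1 + 3) + 1/(-79 - 96))*62 = (4*3*4 + 1/(-175))*62 = (48 - 1/175)*62 = (8399/175)*62 = 520738/175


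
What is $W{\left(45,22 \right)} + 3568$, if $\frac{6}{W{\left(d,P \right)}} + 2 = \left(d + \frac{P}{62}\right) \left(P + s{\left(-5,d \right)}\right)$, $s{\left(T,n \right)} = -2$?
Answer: $\frac{50055565}{14029} \approx 3568.0$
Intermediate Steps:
$W{\left(d,P \right)} = \frac{6}{-2 + \left(-2 + P\right) \left(d + \frac{P}{62}\right)}$ ($W{\left(d,P \right)} = \frac{6}{-2 + \left(d + \frac{P}{62}\right) \left(P - 2\right)} = \frac{6}{-2 + \left(d + P \frac{1}{62}\right) \left(-2 + P\right)} = \frac{6}{-2 + \left(d + \frac{P}{62}\right) \left(-2 + P\right)} = \frac{6}{-2 + \left(-2 + P\right) \left(d + \frac{P}{62}\right)}$)
$W{\left(45,22 \right)} + 3568 = \frac{372}{-124 + 22^{2} - 5580 - 44 + 62 \cdot 22 \cdot 45} + 3568 = \frac{372}{-124 + 484 - 5580 - 44 + 61380} + 3568 = \frac{372}{56116} + 3568 = 372 \cdot \frac{1}{56116} + 3568 = \frac{93}{14029} + 3568 = \frac{50055565}{14029}$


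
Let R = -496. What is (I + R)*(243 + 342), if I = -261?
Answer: -442845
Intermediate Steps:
(I + R)*(243 + 342) = (-261 - 496)*(243 + 342) = -757*585 = -442845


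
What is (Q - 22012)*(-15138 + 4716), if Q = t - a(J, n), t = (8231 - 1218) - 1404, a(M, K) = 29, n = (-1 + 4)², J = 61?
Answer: 171254304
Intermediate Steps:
n = 9 (n = 3² = 9)
t = 5609 (t = 7013 - 1404 = 5609)
Q = 5580 (Q = 5609 - 1*29 = 5609 - 29 = 5580)
(Q - 22012)*(-15138 + 4716) = (5580 - 22012)*(-15138 + 4716) = -16432*(-10422) = 171254304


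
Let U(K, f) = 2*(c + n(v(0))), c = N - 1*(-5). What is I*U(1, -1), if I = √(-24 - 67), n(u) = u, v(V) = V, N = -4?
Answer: 2*I*√91 ≈ 19.079*I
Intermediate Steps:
c = 1 (c = -4 - 1*(-5) = -4 + 5 = 1)
I = I*√91 (I = √(-91) = I*√91 ≈ 9.5394*I)
U(K, f) = 2 (U(K, f) = 2*(1 + 0) = 2*1 = 2)
I*U(1, -1) = (I*√91)*2 = 2*I*√91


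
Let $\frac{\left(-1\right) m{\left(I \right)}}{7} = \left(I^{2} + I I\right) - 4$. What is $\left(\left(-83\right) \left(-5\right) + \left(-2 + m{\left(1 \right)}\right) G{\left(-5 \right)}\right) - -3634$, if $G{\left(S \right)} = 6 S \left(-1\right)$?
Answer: $4409$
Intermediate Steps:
$m{\left(I \right)} = 28 - 14 I^{2}$ ($m{\left(I \right)} = - 7 \left(\left(I^{2} + I I\right) - 4\right) = - 7 \left(\left(I^{2} + I^{2}\right) - 4\right) = - 7 \left(2 I^{2} - 4\right) = - 7 \left(-4 + 2 I^{2}\right) = 28 - 14 I^{2}$)
$G{\left(S \right)} = - 6 S$
$\left(\left(-83\right) \left(-5\right) + \left(-2 + m{\left(1 \right)}\right) G{\left(-5 \right)}\right) - -3634 = \left(\left(-83\right) \left(-5\right) + \left(-2 + \left(28 - 14 \cdot 1^{2}\right)\right) \left(\left(-6\right) \left(-5\right)\right)\right) - -3634 = \left(415 + \left(-2 + \left(28 - 14\right)\right) 30\right) + 3634 = \left(415 + \left(-2 + 14\right) 30\right) + 3634 = \left(415 + 12 \cdot 30\right) + 3634 = \left(415 + 360\right) + 3634 = 775 + 3634 = 4409$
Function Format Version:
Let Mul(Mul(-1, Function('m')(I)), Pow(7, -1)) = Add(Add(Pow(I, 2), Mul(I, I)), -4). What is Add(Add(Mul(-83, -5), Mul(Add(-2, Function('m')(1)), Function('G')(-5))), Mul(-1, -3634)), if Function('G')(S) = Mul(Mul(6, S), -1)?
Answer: 4409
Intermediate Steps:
Function('m')(I) = Add(28, Mul(-14, Pow(I, 2))) (Function('m')(I) = Mul(-7, Add(Add(Pow(I, 2), Mul(I, I)), -4)) = Mul(-7, Add(Add(Pow(I, 2), Pow(I, 2)), -4)) = Mul(-7, Add(Mul(2, Pow(I, 2)), -4)) = Mul(-7, Add(-4, Mul(2, Pow(I, 2)))) = Add(28, Mul(-14, Pow(I, 2))))
Function('G')(S) = Mul(-6, S)
Add(Add(Mul(-83, -5), Mul(Add(-2, Function('m')(1)), Function('G')(-5))), Mul(-1, -3634)) = Add(Add(Mul(-83, -5), Mul(Add(-2, Add(28, Mul(-14, Pow(1, 2)))), Mul(-6, -5))), Mul(-1, -3634)) = Add(Add(415, Mul(Add(-2, Add(28, Mul(-14, 1))), 30)), 3634) = Add(Add(415, Mul(Add(-2, Add(28, -14)), 30)), 3634) = Add(Add(415, Mul(Add(-2, 14), 30)), 3634) = Add(Add(415, Mul(12, 30)), 3634) = Add(Add(415, 360), 3634) = Add(775, 3634) = 4409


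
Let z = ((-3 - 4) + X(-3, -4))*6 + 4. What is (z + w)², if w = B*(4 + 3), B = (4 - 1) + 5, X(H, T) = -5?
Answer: 144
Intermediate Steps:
B = 8 (B = 3 + 5 = 8)
z = -68 (z = ((-3 - 4) - 5)*6 + 4 = (-7 - 5)*6 + 4 = -12*6 + 4 = -72 + 4 = -68)
w = 56 (w = 8*(4 + 3) = 8*7 = 56)
(z + w)² = (-68 + 56)² = (-12)² = 144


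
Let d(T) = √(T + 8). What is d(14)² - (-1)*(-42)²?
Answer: 1786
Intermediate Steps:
d(T) = √(8 + T)
d(14)² - (-1)*(-42)² = (√(8 + 14))² - (-1)*(-42)² = (√22)² - (-1)*1764 = 22 - 1*(-1764) = 22 + 1764 = 1786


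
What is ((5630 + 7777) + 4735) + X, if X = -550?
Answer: 17592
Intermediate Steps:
((5630 + 7777) + 4735) + X = ((5630 + 7777) + 4735) - 550 = (13407 + 4735) - 550 = 18142 - 550 = 17592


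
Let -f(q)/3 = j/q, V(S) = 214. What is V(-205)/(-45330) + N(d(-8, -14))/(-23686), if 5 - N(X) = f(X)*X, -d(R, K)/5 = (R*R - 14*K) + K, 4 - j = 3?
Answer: -1357861/268421595 ≈ -0.0050587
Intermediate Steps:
j = 1 (j = 4 - 1*3 = 4 - 3 = 1)
d(R, K) = -5*R² + 65*K (d(R, K) = -5*((R*R - 14*K) + K) = -5*((R² - 14*K) + K) = -5*(R² - 13*K) = -5*R² + 65*K)
f(q) = -3/q
N(X) = 8 (N(X) = 5 - (-3/X)*X = 5 - 1*(-3) = 5 + 3 = 8)
V(-205)/(-45330) + N(d(-8, -14))/(-23686) = 214/(-45330) + 8/(-23686) = 214*(-1/45330) + 8*(-1/23686) = -107/22665 - 4/11843 = -1357861/268421595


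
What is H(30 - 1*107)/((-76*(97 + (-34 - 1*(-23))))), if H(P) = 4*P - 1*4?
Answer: 39/817 ≈ 0.047736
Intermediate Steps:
H(P) = -4 + 4*P (H(P) = 4*P - 4 = -4 + 4*P)
H(30 - 1*107)/((-76*(97 + (-34 - 1*(-23))))) = (-4 + 4*(30 - 1*107))/((-76*(97 + (-34 - 1*(-23))))) = (-4 + 4*(30 - 107))/((-76*(97 + (-34 + 23)))) = (-4 + 4*(-77))/((-76*(97 - 11))) = (-4 - 308)/((-76*86)) = -312/(-6536) = -312*(-1/6536) = 39/817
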